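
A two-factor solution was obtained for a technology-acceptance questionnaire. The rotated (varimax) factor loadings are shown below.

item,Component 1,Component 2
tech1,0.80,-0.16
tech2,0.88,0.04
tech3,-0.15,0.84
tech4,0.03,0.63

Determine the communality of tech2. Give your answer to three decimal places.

h² = 0.88² + 0.04² = 0.7744 + 0.0016 = 0.7760

0.776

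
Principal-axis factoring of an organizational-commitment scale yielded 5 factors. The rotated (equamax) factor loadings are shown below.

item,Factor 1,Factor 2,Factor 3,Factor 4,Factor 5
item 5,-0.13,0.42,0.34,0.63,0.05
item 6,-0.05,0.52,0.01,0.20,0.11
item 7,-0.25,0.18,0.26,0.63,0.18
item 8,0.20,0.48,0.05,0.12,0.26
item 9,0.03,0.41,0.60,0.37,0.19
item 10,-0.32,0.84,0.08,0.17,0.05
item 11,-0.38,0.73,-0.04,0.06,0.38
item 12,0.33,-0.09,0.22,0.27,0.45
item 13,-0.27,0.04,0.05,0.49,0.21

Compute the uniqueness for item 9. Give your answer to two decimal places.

h² = 0.03² + 0.41² + 0.60² + 0.37² + 0.19² = 0.0009 + 0.1681 + 0.3600 + 0.1369 + 0.0361 = 0.7020
Uniqueness u² = 1 − h² = 1 − 0.7020 = 0.2980

0.30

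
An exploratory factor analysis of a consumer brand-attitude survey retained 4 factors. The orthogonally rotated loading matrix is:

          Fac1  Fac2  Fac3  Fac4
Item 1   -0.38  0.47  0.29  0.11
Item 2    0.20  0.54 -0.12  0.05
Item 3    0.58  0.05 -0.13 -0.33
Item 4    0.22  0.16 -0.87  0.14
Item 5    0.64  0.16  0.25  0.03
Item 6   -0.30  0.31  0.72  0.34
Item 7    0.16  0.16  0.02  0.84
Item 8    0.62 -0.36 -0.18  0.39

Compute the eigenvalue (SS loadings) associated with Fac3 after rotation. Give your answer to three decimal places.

1.486

SS loadings for Fac3 = 0.29² + (-0.12)² + (-0.13)² + (-0.87)² + 0.25² + 0.72² + 0.02² + (-0.18)² = 0.0841 + 0.0144 + 0.0169 + 0.7569 + 0.0625 + 0.5184 + 0.0004 + 0.0324 = 1.4860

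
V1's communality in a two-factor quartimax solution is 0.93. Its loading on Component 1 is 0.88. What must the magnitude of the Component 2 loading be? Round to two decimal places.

Under orthogonal rotation h² = Σλ², so λ_Component 2² = h² − (0.7744) = 0.93 − 0.7744 = 0.1556.
|λ| = √0.1556 = 0.3945.

0.39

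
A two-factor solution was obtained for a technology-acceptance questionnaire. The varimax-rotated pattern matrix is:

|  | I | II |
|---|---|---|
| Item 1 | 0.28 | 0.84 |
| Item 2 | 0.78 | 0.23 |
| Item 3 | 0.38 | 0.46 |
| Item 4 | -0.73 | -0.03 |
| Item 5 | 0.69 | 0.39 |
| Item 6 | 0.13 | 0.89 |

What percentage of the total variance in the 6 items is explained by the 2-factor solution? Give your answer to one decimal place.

62.9%

SS loadings by factor: 1.8571, 1.9152; total = 3.7723.
Total variance with 6 standardized items is 6, so the solution explains 3.7723/6 = 0.6287 = 62.87%.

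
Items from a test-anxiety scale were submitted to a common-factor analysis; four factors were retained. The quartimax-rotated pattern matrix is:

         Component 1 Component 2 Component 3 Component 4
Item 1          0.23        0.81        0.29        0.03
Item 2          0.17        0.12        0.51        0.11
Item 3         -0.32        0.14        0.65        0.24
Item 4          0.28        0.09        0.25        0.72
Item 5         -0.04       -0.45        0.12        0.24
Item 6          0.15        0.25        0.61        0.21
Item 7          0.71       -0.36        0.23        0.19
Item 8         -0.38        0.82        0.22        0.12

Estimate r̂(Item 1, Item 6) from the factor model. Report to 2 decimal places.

0.42

r̂ = Σ λ_i·λ_j across factors = (0.23)(0.15) + (0.81)(0.25) + (0.29)(0.61) + (0.03)(0.21)
  = +0.0345 +0.2025 +0.1769 +0.0063 = 0.4202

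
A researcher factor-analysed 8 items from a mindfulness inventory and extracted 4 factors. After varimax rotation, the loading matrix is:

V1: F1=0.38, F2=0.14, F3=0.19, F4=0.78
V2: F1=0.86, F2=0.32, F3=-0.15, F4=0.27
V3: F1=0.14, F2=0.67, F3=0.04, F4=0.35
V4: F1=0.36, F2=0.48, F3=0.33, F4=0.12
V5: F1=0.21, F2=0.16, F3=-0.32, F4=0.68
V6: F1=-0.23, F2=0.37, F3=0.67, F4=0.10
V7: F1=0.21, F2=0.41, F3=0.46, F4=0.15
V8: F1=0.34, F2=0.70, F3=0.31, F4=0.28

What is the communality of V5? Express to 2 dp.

h² = 0.21² + 0.16² + (-0.32)² + 0.68² = 0.0441 + 0.0256 + 0.1024 + 0.4624 = 0.6345

0.63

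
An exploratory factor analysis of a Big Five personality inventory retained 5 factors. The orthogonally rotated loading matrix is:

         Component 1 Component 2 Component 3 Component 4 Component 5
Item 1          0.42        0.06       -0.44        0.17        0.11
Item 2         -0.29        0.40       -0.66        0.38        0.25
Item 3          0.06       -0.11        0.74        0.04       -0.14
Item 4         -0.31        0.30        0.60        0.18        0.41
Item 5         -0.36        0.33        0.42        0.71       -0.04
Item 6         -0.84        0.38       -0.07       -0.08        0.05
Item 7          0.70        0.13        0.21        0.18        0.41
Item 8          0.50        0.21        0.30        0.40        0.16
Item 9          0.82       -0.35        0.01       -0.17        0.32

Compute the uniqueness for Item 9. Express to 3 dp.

0.074

h² = 0.82² + (-0.35)² + 0.01² + (-0.17)² + 0.32² = 0.6724 + 0.1225 + 0.0001 + 0.0289 + 0.1024 = 0.9263
Uniqueness u² = 1 − h² = 1 − 0.9263 = 0.0737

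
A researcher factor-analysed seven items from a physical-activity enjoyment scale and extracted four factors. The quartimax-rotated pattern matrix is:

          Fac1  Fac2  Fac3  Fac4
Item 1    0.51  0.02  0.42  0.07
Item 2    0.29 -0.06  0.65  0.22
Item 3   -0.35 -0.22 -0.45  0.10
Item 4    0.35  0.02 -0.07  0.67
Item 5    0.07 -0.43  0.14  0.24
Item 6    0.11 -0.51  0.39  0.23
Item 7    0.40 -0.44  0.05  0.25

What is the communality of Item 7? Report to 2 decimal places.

0.42

h² = 0.40² + (-0.44)² + 0.05² + 0.25² = 0.1600 + 0.1936 + 0.0025 + 0.0625 = 0.4186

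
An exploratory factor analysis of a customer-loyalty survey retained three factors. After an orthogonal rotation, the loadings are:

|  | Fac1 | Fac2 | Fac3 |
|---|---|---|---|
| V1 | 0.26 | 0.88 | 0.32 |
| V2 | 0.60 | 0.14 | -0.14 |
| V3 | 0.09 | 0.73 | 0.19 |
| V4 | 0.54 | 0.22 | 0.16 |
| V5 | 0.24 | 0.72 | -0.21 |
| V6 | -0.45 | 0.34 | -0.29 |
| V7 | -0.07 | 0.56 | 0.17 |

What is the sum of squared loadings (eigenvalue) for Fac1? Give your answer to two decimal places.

SS loadings for Fac1 = 0.26² + 0.60² + 0.09² + 0.54² + 0.24² + (-0.45)² + (-0.07)² = 0.0676 + 0.3600 + 0.0081 + 0.2916 + 0.0576 + 0.2025 + 0.0049 = 0.9923

0.99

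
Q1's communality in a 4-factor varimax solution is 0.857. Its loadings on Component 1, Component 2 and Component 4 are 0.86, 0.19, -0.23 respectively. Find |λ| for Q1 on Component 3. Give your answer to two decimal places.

Under orthogonal rotation h² = Σλ², so λ_Component 3² = h² − (0.8286) = 0.857 − 0.8286 = 0.0284.
|λ| = √0.0284 = 0.1685.

0.17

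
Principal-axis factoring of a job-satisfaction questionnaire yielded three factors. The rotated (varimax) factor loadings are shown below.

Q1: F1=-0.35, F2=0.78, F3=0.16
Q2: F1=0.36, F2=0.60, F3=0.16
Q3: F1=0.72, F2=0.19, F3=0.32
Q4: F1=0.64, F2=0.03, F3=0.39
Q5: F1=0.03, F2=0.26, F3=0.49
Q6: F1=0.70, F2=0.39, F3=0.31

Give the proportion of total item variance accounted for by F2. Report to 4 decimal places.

0.2042

SS loadings for F2 = 0.78² + 0.60² + 0.19² + 0.03² + 0.26² + 0.39² = 1.2251
Proportion of variance = 1.2251 / 6 = 0.2042.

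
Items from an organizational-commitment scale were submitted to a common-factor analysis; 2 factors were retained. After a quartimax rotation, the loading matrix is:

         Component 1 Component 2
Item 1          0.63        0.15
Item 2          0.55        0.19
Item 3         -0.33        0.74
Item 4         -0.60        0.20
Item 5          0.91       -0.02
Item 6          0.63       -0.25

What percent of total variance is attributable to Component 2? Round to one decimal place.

SS loadings for Component 2 = 0.15² + 0.19² + 0.74² + 0.20² + (-0.02)² + (-0.25)² = 0.7091
With 6 standardized items, total variance = 6. Proportion = 0.7091/6 = 0.1182 → 11.82%.

11.8%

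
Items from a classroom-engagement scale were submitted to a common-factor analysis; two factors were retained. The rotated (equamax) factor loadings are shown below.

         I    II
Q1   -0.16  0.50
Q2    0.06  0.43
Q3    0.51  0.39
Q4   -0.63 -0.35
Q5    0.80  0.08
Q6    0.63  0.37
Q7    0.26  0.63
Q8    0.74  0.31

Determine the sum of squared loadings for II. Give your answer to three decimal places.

SS loadings for II = 0.50² + 0.43² + 0.39² + (-0.35)² + 0.08² + 0.37² + 0.63² + 0.31² = 0.2500 + 0.1849 + 0.1521 + 0.1225 + 0.0064 + 0.1369 + 0.3969 + 0.0961 = 1.3458

1.346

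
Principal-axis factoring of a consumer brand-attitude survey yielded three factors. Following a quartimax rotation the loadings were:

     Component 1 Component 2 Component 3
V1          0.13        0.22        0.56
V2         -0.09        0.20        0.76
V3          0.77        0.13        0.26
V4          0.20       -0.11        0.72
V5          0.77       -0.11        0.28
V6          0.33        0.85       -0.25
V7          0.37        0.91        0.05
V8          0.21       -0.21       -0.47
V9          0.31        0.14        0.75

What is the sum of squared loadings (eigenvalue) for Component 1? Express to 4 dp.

1.6368

SS loadings for Component 1 = 0.13² + (-0.09)² + 0.77² + 0.20² + 0.77² + 0.33² + 0.37² + 0.21² + 0.31² = 0.0169 + 0.0081 + 0.5929 + 0.0400 + 0.5929 + 0.1089 + 0.1369 + 0.0441 + 0.0961 = 1.6368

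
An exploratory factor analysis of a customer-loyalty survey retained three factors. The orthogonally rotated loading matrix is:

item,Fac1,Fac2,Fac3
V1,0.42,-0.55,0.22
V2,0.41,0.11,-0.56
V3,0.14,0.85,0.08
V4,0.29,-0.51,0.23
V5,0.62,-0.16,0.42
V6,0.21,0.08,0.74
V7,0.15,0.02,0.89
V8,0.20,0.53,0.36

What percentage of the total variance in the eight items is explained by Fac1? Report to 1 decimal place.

11.7%

SS loadings for Fac1 = 0.42² + 0.41² + 0.14² + 0.29² + 0.62² + 0.21² + 0.15² + 0.20² = 0.9392
With 8 standardized items, total variance = 8. Proportion = 0.9392/8 = 0.1174 → 11.74%.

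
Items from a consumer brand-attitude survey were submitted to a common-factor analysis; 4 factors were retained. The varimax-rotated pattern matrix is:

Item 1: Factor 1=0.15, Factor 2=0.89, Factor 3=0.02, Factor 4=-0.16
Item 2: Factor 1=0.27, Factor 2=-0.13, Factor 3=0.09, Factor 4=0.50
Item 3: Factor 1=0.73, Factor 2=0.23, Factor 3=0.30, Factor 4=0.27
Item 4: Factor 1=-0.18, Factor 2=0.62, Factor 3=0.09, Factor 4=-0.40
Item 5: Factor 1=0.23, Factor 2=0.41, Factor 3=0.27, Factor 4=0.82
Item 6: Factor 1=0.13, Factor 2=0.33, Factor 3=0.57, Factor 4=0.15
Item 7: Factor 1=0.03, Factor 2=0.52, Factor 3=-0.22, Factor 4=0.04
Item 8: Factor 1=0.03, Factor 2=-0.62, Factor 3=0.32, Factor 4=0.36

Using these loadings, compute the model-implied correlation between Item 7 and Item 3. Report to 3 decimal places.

0.086

r̂ = Σ λ_i·λ_j across factors = (0.03)(0.73) + (0.52)(0.23) + (-0.22)(0.30) + (0.04)(0.27)
  = +0.0219 +0.1196 -0.0660 +0.0108 = 0.0863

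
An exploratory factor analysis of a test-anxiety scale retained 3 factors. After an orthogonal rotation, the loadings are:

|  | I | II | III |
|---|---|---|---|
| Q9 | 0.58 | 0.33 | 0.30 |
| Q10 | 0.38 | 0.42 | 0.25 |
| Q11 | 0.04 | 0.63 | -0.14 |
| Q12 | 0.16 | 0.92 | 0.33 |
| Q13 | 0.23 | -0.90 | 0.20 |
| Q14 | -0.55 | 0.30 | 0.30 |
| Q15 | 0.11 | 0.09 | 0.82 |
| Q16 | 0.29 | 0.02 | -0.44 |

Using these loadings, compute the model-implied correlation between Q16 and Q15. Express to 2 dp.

-0.33

r̂ = Σ λ_i·λ_j across factors = (0.29)(0.11) + (0.02)(0.09) + (-0.44)(0.82)
  = +0.0319 +0.0018 -0.3608 = -0.3271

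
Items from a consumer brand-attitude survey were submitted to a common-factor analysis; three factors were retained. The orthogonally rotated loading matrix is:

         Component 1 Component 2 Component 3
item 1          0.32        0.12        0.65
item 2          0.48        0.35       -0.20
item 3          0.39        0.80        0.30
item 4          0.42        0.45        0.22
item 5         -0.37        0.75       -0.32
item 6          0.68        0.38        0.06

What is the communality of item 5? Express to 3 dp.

0.802

h² = (-0.37)² + 0.75² + (-0.32)² = 0.1369 + 0.5625 + 0.1024 = 0.8018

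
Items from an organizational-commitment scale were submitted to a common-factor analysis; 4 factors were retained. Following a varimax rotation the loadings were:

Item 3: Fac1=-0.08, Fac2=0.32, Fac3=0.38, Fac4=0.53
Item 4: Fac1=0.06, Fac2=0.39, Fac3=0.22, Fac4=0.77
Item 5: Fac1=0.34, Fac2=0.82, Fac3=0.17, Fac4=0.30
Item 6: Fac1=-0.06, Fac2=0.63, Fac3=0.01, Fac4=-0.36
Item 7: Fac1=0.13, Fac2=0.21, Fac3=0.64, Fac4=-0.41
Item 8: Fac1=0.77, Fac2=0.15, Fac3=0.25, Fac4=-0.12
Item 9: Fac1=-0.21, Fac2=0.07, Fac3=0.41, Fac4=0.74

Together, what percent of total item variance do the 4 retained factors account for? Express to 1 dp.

Communalities: 0.5341, 0.7970, 0.9069, 0.5302, 0.6387, 0.6923, 0.7647; Σh² = 4.8639.
Total variance with 7 standardized items is 7, so the solution explains 4.8639/7 = 0.6948 = 69.48%.

69.5%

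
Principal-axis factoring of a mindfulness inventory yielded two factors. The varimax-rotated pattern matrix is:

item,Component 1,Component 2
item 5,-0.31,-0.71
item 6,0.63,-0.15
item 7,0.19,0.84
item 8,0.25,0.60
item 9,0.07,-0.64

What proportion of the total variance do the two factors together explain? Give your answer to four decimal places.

SS loadings by factor: 0.5965, 2.0018; total = 2.5983.
Total variance with 5 standardized items is 5, so the solution explains 2.5983/5 = 0.5197.

0.5197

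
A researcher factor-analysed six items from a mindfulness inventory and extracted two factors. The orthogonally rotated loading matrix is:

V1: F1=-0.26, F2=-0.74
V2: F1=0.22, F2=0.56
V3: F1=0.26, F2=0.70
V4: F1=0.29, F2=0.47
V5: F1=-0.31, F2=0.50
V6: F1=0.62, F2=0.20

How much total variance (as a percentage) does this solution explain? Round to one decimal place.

Communalities: 0.6152, 0.3620, 0.5576, 0.3050, 0.3461, 0.4244; Σh² = 2.6103.
Total variance with 6 standardized items is 6, so the solution explains 2.6103/6 = 0.4350 = 43.51%.

43.5%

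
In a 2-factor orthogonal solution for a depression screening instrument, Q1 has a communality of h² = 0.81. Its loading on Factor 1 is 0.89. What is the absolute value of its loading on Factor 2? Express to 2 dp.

0.13

Under orthogonal rotation h² = Σλ², so λ_Factor 2² = h² − (0.7921) = 0.81 − 0.7921 = 0.0179.
|λ| = √0.0179 = 0.1338.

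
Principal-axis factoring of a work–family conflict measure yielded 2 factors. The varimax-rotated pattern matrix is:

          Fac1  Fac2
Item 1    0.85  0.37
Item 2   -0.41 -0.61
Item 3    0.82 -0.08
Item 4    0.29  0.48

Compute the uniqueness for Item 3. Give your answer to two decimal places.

0.32

h² = 0.82² + (-0.08)² = 0.6724 + 0.0064 = 0.6788
Uniqueness u² = 1 − h² = 1 − 0.6788 = 0.3212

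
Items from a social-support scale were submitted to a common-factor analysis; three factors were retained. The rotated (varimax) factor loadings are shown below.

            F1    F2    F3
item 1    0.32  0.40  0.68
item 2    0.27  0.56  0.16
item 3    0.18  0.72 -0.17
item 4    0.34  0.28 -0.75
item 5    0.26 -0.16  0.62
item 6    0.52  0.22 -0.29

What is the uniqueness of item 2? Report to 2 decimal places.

h² = 0.27² + 0.56² + 0.16² = 0.0729 + 0.3136 + 0.0256 = 0.4121
Uniqueness u² = 1 − h² = 1 − 0.4121 = 0.5879

0.59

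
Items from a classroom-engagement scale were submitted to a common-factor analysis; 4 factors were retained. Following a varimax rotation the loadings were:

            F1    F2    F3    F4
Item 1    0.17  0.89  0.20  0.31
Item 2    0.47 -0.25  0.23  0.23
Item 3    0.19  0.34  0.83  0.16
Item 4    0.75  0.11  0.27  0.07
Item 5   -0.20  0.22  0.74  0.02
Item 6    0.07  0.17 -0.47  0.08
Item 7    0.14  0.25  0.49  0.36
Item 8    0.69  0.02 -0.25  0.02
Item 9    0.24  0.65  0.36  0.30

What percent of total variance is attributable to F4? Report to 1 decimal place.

4.5%

SS loadings for F4 = 0.31² + 0.23² + 0.16² + 0.07² + 0.02² + 0.08² + 0.36² + 0.02² + 0.30² = 0.4063
With 9 standardized items, total variance = 9. Proportion = 0.4063/9 = 0.0451 → 4.51%.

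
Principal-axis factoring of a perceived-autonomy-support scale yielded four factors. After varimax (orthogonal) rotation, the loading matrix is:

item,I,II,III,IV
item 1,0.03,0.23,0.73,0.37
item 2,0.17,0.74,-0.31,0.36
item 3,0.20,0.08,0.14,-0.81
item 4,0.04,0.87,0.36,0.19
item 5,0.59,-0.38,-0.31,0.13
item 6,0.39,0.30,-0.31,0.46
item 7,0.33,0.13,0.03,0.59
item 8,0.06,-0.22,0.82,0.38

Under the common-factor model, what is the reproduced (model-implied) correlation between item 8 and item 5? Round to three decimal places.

-0.086

r̂ = Σ λ_i·λ_j across factors = (0.06)(0.59) + (-0.22)(-0.38) + (0.82)(-0.31) + (0.38)(0.13)
  = +0.0354 +0.0836 -0.2542 +0.0494 = -0.0858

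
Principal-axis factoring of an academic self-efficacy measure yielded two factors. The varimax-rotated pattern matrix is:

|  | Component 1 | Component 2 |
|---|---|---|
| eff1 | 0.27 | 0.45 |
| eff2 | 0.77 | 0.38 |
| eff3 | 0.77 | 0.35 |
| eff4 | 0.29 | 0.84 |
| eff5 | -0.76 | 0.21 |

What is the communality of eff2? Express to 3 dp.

0.737

h² = 0.77² + 0.38² = 0.5929 + 0.1444 = 0.7373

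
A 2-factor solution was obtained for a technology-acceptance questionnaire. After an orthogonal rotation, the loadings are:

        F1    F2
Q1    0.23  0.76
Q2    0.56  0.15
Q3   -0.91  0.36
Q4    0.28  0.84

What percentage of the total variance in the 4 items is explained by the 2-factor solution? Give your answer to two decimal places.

Communalities: 0.6305, 0.3361, 0.9577, 0.7840; Σh² = 2.7083.
Total variance with 4 standardized items is 4, so the solution explains 2.7083/4 = 0.6771 = 67.71%.

67.71%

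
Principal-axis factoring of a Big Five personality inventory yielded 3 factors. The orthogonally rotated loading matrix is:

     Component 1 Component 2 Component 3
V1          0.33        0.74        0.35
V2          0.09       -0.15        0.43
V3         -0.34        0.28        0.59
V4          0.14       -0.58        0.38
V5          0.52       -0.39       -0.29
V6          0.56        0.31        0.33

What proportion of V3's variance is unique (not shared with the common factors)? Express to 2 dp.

h² = (-0.34)² + 0.28² + 0.59² = 0.1156 + 0.0784 + 0.3481 = 0.5421
Uniqueness u² = 1 − h² = 1 − 0.5421 = 0.4579

0.46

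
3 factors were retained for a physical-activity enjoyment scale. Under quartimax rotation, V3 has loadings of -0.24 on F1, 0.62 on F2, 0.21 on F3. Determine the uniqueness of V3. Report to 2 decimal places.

h² = (-0.24)² + 0.62² + 0.21² = 0.0576 + 0.3844 + 0.0441 = 0.4861
Uniqueness u² = 1 − h² = 1 − 0.4861 = 0.5139

0.51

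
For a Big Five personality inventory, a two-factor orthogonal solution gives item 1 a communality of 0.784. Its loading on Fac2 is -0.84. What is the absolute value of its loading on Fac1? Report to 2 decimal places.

Under orthogonal rotation h² = Σλ², so λ_Fac1² = h² − (0.7056) = 0.784 − 0.7056 = 0.0784.
|λ| = √0.0784 = 0.2800.

0.28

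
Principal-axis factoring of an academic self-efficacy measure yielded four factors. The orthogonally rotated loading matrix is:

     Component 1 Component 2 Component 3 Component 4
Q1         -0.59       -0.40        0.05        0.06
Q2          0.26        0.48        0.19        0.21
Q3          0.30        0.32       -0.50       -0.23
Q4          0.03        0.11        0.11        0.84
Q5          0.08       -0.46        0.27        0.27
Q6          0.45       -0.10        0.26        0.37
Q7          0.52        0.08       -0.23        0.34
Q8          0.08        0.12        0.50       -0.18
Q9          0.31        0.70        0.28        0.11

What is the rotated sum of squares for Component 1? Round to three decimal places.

1.088

SS loadings for Component 1 = (-0.59)² + 0.26² + 0.30² + 0.03² + 0.08² + 0.45² + 0.52² + 0.08² + 0.31² = 0.3481 + 0.0676 + 0.0900 + 0.0009 + 0.0064 + 0.2025 + 0.2704 + 0.0064 + 0.0961 = 1.0884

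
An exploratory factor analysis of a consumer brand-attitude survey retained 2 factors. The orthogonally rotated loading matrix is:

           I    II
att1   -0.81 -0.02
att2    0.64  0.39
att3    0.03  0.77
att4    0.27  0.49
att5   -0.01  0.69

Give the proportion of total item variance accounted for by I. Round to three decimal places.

0.228

SS loadings for I = (-0.81)² + 0.64² + 0.03² + 0.27² + (-0.01)² = 1.1396
Proportion of variance = 1.1396 / 5 = 0.2279.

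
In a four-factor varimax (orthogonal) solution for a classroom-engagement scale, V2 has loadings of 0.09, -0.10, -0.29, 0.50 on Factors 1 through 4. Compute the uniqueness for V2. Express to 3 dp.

h² = 0.09² + (-0.10)² + (-0.29)² + 0.50² = 0.0081 + 0.0100 + 0.0841 + 0.2500 = 0.3522
Uniqueness u² = 1 − h² = 1 − 0.3522 = 0.6478

0.648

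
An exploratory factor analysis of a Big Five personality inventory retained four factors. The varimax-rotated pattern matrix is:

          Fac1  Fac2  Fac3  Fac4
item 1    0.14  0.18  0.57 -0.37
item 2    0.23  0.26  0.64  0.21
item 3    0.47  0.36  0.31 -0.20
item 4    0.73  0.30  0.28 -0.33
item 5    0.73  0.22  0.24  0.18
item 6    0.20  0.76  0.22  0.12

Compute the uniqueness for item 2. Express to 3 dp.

0.426

h² = 0.23² + 0.26² + 0.64² + 0.21² = 0.0529 + 0.0676 + 0.4096 + 0.0441 = 0.5742
Uniqueness u² = 1 − h² = 1 − 0.5742 = 0.4258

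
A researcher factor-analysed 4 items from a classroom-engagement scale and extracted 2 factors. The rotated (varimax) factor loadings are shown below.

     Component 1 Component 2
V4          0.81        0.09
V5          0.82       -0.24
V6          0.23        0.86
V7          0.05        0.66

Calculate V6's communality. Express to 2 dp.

0.79

h² = 0.23² + 0.86² = 0.0529 + 0.7396 = 0.7925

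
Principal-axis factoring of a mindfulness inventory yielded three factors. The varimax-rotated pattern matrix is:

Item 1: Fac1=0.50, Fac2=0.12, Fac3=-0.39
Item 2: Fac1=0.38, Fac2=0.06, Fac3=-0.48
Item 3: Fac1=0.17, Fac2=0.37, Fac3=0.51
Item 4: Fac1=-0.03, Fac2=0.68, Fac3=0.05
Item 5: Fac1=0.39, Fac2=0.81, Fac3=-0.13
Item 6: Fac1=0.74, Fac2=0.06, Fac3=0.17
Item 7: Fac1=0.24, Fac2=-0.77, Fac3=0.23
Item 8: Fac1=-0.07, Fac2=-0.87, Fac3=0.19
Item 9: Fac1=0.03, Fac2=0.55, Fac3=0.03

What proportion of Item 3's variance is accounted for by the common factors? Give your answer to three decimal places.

0.426

h² = 0.17² + 0.37² + 0.51² = 0.0289 + 0.1369 + 0.2601 = 0.4259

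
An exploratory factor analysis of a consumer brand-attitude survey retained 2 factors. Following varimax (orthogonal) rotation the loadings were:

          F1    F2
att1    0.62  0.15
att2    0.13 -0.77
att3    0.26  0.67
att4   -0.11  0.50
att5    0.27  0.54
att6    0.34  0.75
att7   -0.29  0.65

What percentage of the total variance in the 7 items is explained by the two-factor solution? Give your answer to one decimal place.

47.8%

SS loadings by factor: 0.7536, 2.5909; total = 3.3445.
Total variance with 7 standardized items is 7, so the solution explains 3.3445/7 = 0.4778 = 47.78%.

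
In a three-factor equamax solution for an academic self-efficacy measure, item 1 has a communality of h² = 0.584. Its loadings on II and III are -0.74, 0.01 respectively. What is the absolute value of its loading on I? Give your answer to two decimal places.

Under orthogonal rotation h² = Σλ², so λ_I² = h² − (0.5477) = 0.584 − 0.5477 = 0.0363.
|λ| = √0.0363 = 0.1905.

0.19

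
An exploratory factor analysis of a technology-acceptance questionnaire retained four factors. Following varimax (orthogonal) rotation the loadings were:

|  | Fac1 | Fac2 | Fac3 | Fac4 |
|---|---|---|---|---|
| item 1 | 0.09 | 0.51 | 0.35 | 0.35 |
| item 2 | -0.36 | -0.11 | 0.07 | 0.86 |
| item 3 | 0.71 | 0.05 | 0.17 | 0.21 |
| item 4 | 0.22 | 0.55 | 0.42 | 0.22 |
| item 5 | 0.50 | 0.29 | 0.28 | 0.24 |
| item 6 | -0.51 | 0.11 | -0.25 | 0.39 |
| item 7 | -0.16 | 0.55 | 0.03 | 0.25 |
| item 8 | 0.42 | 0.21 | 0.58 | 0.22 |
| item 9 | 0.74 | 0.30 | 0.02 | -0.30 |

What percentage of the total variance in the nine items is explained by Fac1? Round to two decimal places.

SS loadings for Fac1 = 0.09² + (-0.36)² + 0.71² + 0.22² + 0.50² + (-0.51)² + (-0.16)² + 0.42² + 0.74² = 1.9499
With 9 standardized items, total variance = 9. Proportion = 1.9499/9 = 0.2167 → 21.67%.

21.67%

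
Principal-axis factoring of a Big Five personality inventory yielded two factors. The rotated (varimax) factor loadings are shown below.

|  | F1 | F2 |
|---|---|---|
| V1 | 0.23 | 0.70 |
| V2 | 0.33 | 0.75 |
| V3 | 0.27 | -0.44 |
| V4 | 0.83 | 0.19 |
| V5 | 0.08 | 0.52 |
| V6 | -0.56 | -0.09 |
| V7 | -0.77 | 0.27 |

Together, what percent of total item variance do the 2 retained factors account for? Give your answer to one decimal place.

49.6%

Communalities: 0.5429, 0.6714, 0.2665, 0.7250, 0.2768, 0.3217, 0.6658; Σh² = 3.4701.
Total variance with 7 standardized items is 7, so the solution explains 3.4701/7 = 0.4957 = 49.57%.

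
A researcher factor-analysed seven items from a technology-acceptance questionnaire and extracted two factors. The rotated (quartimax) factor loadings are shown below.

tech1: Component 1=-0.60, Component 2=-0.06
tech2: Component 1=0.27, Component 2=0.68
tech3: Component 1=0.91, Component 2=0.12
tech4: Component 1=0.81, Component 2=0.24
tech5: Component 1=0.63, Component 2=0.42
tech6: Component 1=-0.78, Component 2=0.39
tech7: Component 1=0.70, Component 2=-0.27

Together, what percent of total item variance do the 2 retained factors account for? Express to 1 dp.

62.2%

SS loadings by factor: 3.4124, 0.9394; total = 4.3518.
Total variance with 7 standardized items is 7, so the solution explains 4.3518/7 = 0.6217 = 62.17%.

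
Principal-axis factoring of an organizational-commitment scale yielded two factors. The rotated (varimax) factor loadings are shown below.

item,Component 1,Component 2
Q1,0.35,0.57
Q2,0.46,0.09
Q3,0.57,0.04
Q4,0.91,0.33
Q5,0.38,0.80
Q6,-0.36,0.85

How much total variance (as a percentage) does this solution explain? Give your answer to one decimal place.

Communalities: 0.4474, 0.2197, 0.3265, 0.9370, 0.7844, 0.8521; Σh² = 3.5671.
Total variance with 6 standardized items is 6, so the solution explains 3.5671/6 = 0.5945 = 59.45%.

59.5%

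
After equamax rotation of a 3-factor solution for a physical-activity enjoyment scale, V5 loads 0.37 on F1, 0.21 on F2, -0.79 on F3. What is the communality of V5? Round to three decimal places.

h² = 0.37² + 0.21² + (-0.79)² = 0.1369 + 0.0441 + 0.6241 = 0.8051

0.805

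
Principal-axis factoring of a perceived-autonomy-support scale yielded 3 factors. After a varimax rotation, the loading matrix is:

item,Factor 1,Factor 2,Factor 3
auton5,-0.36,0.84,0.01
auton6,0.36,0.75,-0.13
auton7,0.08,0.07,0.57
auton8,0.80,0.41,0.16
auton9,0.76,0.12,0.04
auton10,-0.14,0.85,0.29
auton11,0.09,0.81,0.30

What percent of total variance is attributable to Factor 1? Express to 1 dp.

SS loadings for Factor 1 = (-0.36)² + 0.36² + 0.08² + 0.80² + 0.76² + (-0.14)² + 0.09² = 1.5109
With 7 standardized items, total variance = 7. Proportion = 1.5109/7 = 0.2158 → 21.58%.

21.6%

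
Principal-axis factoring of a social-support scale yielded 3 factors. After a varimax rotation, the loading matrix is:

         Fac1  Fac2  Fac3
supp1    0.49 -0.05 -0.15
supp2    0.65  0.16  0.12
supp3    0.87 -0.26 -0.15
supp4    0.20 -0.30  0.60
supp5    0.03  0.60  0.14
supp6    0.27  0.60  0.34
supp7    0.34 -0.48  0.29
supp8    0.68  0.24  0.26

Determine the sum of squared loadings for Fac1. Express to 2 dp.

SS loadings for Fac1 = 0.49² + 0.65² + 0.87² + 0.20² + 0.03² + 0.27² + 0.34² + 0.68² = 0.2401 + 0.4225 + 0.7569 + 0.0400 + 0.0009 + 0.0729 + 0.1156 + 0.4624 = 2.1113

2.11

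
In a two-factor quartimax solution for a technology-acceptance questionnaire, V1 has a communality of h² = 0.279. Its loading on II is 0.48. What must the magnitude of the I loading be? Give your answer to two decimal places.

Under orthogonal rotation h² = Σλ², so λ_I² = h² − (0.2304) = 0.279 − 0.2304 = 0.0486.
|λ| = √0.0486 = 0.2205.

0.22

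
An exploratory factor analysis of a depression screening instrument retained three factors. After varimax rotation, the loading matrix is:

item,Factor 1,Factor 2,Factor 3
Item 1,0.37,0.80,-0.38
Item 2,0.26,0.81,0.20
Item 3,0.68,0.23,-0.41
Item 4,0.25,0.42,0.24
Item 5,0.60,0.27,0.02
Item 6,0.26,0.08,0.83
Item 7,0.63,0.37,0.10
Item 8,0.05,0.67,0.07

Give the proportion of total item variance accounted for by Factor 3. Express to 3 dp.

SS loadings for Factor 3 = (-0.38)² + 0.20² + (-0.41)² + 0.24² + 0.02² + 0.83² + 0.10² + 0.07² = 1.1143
Proportion of variance = 1.1143 / 8 = 0.1393.

0.139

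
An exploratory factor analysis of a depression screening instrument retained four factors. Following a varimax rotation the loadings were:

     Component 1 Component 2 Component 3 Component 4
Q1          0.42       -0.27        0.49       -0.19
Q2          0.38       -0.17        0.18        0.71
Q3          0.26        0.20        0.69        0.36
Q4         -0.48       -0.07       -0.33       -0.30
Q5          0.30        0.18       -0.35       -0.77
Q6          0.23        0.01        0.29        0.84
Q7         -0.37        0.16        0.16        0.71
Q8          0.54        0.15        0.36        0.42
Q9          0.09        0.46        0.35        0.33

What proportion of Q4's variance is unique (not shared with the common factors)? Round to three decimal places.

h² = (-0.48)² + (-0.07)² + (-0.33)² + (-0.30)² = 0.2304 + 0.0049 + 0.1089 + 0.0900 = 0.4342
Uniqueness u² = 1 − h² = 1 − 0.4342 = 0.5658

0.566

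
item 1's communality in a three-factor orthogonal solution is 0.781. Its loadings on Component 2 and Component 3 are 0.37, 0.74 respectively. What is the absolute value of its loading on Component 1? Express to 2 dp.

Under orthogonal rotation h² = Σλ², so λ_Component 1² = h² − (0.6845) = 0.781 − 0.6845 = 0.0965.
|λ| = √0.0965 = 0.3106.

0.31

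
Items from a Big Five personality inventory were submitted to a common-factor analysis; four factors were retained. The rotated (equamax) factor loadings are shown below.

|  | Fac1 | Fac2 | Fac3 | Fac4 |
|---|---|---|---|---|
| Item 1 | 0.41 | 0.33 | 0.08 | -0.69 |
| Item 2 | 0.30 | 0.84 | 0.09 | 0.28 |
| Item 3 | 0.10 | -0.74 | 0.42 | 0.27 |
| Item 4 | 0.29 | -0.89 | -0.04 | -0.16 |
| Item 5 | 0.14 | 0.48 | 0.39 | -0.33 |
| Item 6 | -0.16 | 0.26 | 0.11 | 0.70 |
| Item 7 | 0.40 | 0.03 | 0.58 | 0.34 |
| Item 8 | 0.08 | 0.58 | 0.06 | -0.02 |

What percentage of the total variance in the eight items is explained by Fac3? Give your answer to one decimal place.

8.7%

SS loadings for Fac3 = 0.08² + 0.09² + 0.42² + (-0.04)² + 0.39² + 0.11² + 0.58² + 0.06² = 0.6967
With 8 standardized items, total variance = 8. Proportion = 0.6967/8 = 0.0871 → 8.71%.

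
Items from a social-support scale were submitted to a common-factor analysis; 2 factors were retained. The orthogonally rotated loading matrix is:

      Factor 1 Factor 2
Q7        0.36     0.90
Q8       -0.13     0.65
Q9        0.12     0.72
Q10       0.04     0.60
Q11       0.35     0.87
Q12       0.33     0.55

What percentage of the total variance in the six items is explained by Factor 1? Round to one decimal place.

6.6%

SS loadings for Factor 1 = 0.36² + (-0.13)² + 0.12² + 0.04² + 0.35² + 0.33² = 0.3939
With 6 standardized items, total variance = 6. Proportion = 0.3939/6 = 0.0657 → 6.57%.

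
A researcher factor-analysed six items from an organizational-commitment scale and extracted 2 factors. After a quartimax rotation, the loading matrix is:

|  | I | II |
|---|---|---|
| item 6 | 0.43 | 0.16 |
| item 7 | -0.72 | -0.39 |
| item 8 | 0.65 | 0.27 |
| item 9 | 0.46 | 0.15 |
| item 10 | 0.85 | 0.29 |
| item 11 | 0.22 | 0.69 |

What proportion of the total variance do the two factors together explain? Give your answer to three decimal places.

0.490

SS loadings by factor: 2.1083, 0.8333; total = 2.9416.
Total variance with 6 standardized items is 6, so the solution explains 2.9416/6 = 0.4903.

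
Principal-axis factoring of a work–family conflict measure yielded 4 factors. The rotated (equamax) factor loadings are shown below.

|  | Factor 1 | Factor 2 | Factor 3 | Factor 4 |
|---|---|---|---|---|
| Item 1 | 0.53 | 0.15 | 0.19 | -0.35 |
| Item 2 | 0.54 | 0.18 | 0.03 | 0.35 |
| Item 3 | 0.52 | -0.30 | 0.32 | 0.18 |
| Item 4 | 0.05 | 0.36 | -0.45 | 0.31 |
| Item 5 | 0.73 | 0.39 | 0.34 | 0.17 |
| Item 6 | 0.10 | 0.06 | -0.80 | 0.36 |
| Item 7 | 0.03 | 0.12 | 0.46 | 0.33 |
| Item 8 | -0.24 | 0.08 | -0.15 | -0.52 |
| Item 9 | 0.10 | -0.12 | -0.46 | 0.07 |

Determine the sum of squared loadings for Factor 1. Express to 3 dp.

1.457

SS loadings for Factor 1 = 0.53² + 0.54² + 0.52² + 0.05² + 0.73² + 0.10² + 0.03² + (-0.24)² + 0.10² = 0.2809 + 0.2916 + 0.2704 + 0.0025 + 0.5329 + 0.0100 + 0.0009 + 0.0576 + 0.0100 = 1.4568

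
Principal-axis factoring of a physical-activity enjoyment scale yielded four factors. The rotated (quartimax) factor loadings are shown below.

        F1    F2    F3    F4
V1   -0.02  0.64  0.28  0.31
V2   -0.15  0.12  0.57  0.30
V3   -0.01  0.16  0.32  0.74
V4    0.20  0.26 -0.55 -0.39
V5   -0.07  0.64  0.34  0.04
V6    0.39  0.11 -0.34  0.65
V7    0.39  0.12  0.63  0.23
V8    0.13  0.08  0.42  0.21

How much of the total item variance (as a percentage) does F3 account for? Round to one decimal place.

20.2%

SS loadings for F3 = 0.28² + 0.57² + 0.32² + (-0.55)² + 0.34² + (-0.34)² + 0.63² + 0.42² = 1.6127
With 8 standardized items, total variance = 8. Proportion = 1.6127/8 = 0.2016 → 20.16%.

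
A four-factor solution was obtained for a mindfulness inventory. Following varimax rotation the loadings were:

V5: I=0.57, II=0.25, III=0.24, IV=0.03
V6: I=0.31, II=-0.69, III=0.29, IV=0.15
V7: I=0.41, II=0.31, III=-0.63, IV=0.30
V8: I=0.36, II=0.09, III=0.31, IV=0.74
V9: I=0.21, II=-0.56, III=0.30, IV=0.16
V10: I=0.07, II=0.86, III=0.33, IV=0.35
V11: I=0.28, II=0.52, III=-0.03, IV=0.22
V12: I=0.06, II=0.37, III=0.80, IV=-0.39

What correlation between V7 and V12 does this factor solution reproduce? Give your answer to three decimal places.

-0.482

r̂ = Σ λ_i·λ_j across factors = (0.41)(0.06) + (0.31)(0.37) + (-0.63)(0.80) + (0.30)(-0.39)
  = +0.0246 +0.1147 -0.5040 -0.1170 = -0.4817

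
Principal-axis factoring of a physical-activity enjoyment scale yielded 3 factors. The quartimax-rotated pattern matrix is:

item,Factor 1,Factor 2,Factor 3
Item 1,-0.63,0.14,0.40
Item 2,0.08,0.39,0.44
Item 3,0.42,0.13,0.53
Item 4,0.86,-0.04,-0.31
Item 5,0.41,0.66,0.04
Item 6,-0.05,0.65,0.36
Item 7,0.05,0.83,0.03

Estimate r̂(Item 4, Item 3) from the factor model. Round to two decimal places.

0.19

r̂ = Σ λ_i·λ_j across factors = (0.86)(0.42) + (-0.04)(0.13) + (-0.31)(0.53)
  = +0.3612 -0.0052 -0.1643 = 0.1917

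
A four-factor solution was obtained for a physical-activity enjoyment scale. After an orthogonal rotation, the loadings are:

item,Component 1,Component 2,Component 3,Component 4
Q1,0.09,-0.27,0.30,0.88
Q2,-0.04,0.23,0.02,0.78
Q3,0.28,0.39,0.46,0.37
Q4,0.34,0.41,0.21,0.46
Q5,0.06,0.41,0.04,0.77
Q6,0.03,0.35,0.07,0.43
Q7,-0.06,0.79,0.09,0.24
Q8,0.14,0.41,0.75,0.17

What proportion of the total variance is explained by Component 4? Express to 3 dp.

0.324

SS loadings for Component 4 = 0.88² + 0.78² + 0.37² + 0.46² + 0.77² + 0.43² + 0.24² + 0.17² = 2.5956
Proportion of variance = 2.5956 / 8 = 0.3245.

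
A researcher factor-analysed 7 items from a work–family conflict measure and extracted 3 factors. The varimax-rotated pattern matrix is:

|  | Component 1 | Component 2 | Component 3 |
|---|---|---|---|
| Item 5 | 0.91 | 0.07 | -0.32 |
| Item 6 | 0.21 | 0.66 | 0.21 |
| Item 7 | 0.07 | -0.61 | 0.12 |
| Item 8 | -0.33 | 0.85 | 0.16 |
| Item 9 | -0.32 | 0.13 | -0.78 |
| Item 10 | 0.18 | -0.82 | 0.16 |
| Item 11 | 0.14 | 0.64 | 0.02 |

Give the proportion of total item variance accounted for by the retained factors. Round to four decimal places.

Communalities: 0.9354, 0.5238, 0.3914, 0.8570, 0.7277, 0.7304, 0.4296; Σh² = 4.5953.
Total variance with 7 standardized items is 7, so the solution explains 4.5953/7 = 0.6565.

0.6565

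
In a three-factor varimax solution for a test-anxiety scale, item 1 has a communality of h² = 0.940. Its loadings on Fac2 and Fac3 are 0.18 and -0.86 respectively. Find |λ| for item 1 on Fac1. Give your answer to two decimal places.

Under orthogonal rotation h² = Σλ², so λ_Fac1² = h² − (0.7720) = 0.940 − 0.7720 = 0.1680.
|λ| = √0.1680 = 0.4099.

0.41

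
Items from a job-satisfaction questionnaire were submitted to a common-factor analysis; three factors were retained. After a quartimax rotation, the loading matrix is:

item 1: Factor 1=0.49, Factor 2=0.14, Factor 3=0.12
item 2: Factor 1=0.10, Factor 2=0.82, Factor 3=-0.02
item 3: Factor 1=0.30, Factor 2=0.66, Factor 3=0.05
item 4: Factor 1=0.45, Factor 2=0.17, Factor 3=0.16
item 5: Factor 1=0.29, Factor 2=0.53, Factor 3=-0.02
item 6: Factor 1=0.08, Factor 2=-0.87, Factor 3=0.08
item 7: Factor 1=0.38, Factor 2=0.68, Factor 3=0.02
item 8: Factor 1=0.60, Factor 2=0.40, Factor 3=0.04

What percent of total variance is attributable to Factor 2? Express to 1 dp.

35.2%

SS loadings for Factor 2 = 0.14² + 0.82² + 0.66² + 0.17² + 0.53² + (-0.87)² + 0.68² + 0.40² = 2.8167
With 8 standardized items, total variance = 8. Proportion = 2.8167/8 = 0.3521 → 35.21%.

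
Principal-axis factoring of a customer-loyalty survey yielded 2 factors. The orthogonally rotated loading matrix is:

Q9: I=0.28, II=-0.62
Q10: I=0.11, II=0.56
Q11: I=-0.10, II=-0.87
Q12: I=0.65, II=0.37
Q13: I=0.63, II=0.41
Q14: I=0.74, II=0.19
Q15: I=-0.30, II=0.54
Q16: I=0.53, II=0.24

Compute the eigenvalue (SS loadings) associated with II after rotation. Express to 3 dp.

2.145

SS loadings for II = (-0.62)² + 0.56² + (-0.87)² + 0.37² + 0.41² + 0.19² + 0.54² + 0.24² = 0.3844 + 0.3136 + 0.7569 + 0.1369 + 0.1681 + 0.0361 + 0.2916 + 0.0576 = 2.1452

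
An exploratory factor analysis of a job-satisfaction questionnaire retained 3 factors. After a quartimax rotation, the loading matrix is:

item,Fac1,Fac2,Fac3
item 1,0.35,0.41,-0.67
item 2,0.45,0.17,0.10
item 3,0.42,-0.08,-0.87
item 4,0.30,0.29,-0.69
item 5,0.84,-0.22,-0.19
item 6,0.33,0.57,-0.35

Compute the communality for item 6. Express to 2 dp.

0.56

h² = 0.33² + 0.57² + (-0.35)² = 0.1089 + 0.3249 + 0.1225 = 0.5563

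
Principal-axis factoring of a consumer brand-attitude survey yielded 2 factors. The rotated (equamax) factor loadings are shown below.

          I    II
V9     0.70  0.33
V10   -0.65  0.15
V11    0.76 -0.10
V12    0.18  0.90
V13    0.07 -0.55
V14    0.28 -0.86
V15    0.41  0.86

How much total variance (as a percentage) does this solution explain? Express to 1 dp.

64.4%

SS loadings by factor: 1.7739, 2.7331; total = 4.5070.
Total variance with 7 standardized items is 7, so the solution explains 4.5070/7 = 0.6439 = 64.39%.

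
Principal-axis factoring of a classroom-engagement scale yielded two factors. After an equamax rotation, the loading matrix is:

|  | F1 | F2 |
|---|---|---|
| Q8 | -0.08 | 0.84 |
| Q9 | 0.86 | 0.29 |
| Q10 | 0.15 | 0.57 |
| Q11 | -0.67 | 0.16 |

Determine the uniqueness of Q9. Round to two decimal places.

h² = 0.86² + 0.29² = 0.7396 + 0.0841 = 0.8237
Uniqueness u² = 1 − h² = 1 − 0.8237 = 0.1763

0.18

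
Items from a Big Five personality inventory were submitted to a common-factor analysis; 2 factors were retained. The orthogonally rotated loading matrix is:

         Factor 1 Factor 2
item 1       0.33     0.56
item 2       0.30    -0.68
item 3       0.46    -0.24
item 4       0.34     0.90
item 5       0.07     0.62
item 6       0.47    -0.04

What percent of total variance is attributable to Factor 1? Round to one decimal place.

12.5%

SS loadings for Factor 1 = 0.33² + 0.30² + 0.46² + 0.34² + 0.07² + 0.47² = 0.7519
With 6 standardized items, total variance = 6. Proportion = 0.7519/6 = 0.1253 → 12.53%.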